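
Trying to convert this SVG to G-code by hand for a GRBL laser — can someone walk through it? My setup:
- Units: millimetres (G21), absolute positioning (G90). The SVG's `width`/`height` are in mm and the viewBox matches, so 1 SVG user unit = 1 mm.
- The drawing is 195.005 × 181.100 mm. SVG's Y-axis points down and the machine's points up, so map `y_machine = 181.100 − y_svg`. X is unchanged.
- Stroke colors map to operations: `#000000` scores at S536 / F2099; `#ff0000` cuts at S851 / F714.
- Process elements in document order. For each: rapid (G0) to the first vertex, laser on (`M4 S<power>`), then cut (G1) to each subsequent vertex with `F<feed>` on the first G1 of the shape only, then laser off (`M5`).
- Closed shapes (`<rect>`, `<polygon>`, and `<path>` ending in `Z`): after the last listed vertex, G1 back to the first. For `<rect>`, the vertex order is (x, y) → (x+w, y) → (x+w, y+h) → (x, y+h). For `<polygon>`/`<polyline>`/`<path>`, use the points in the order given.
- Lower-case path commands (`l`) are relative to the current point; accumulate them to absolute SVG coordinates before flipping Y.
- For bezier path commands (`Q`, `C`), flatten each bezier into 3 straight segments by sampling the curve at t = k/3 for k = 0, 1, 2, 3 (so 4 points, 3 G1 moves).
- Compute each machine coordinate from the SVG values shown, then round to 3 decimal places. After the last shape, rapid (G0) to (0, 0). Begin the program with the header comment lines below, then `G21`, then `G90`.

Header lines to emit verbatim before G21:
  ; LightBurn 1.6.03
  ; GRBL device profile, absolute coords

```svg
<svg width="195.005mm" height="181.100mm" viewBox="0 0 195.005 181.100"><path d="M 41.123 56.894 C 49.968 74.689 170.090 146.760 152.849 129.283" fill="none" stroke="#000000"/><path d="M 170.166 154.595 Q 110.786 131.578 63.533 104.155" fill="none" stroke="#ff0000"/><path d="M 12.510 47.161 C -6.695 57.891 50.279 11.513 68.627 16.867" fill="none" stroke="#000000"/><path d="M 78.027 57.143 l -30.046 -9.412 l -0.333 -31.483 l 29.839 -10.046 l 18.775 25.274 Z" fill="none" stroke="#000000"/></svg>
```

; LightBurn 1.6.03
; GRBL device profile, absolute coords
G21
G90
G0 X41.123 Y124.206
M4 S536
G1 X77.851 Y93.646 F2099
G1 X133.511 Y58.863
G1 X152.849 Y51.817
M5
G0 X170.166 Y26.505
M4 S851
G1 X131.927 Y42.339 F714
G1 X96.382 Y59.153
G1 X63.533 Y76.945
M5
G0 X12.510 Y133.939
M4 S536
G1 X14.446 Y138.214 F2099
G1 X41.656 Y156.374
G1 X68.627 Y164.233
M5
G0 X78.027 Y123.957
M4 S536
G1 X47.981 Y133.369 F2099
G1 X47.648 Y164.852
G1 X77.487 Y174.898
G1 X96.262 Y149.624
G1 X78.027 Y123.957
M5
G0 X0.000 Y0.000

viewBox `0 0 195.005 181.100` with mm width/height → 1 unit = 1 mm. Flip: y_m = 181.100 − y_svg.

**Shape 1** — `<path>` cubic bezier, stroke `#000000` → score (S536, F2099). Control points (SVG): P0=(41.123,56.894), P1=(49.968,74.689), P2=(170.090,146.760), P3=(152.849,129.283); sampled at t=k/3. Machine vertices: (41.123,124.206) → (77.851,93.646) → (133.511,58.863) → (152.849,51.817). Open path.

**Shape 2** — `<path>` quadratic bezier, stroke `#ff0000` → cut (S851, F714). Control points (SVG): P0=(170.166,154.595), P1=(110.786,131.578), P2=(63.533,104.155); sampled at t=k/3. Machine vertices: (170.166,26.505) → (131.927,42.339) → (96.382,59.153) → (63.533,76.945). Open path.

**Shape 3** — `<path>` cubic bezier, stroke `#000000` → score (S536, F2099). Control points (SVG): P0=(12.510,47.161), P1=(-6.695,57.891), P2=(50.279,11.513), P3=(68.627,16.867); sampled at t=k/3. Machine vertices: (12.510,133.939) → (14.446,138.214) → (41.656,156.374) → (68.627,164.233). Open path.

**Shape 4** — `<path>` regular polygon, stroke `#000000` → score (S536, F2099). Machine vertices: (78.027,123.957) → (47.981,133.369) → (47.648,164.852) → (77.487,174.898) → (96.262,149.624) → (78.027,123.957). Closed: final G1 returns to the first vertex.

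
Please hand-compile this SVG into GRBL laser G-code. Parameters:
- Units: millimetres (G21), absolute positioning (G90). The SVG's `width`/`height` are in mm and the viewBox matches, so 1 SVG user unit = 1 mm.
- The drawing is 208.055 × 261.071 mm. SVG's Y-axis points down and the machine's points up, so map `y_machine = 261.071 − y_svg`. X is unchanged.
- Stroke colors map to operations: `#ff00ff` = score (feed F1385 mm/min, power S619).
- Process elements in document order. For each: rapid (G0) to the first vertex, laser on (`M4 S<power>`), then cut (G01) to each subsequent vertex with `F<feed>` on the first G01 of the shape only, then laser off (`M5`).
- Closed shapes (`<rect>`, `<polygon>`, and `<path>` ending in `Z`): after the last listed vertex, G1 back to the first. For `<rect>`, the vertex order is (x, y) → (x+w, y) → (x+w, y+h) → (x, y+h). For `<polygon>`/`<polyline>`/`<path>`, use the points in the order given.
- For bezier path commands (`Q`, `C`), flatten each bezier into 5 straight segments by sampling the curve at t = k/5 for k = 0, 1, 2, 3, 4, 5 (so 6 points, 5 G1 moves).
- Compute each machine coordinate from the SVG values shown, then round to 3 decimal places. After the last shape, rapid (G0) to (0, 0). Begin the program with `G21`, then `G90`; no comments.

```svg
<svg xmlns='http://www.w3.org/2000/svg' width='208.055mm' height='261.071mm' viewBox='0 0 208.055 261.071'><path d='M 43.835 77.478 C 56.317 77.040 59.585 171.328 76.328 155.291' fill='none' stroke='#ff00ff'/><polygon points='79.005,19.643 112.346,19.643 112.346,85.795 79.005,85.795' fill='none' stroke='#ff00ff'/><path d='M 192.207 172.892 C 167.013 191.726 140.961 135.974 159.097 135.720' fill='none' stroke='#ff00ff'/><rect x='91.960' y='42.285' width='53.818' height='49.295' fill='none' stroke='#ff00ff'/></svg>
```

Since the viewBox matches the mm dimensions, user units are millimetres directly. The only transform is the Y-flip y_m = 261.071 − y_svg.

Shape 1 is a cubic bezier drawn with `<path>`. Its stroke #ff00ff means score at S619, F1385. After flipping Y the toolpath is (43.835,183.593) → (50.400,174.129) → (55.843,151.773) → (61.252,126.368) → (67.718,107.756) → (76.328,105.780).

Shape 2 is a rectangle drawn with `<polygon>`. Its stroke #ff00ff means score at S619, F1385. After flipping Y the toolpath is (79.005,241.428) → (112.346,241.428) → (112.346,175.276) → (79.005,175.276) → (79.005,241.428), returning to the start.

Shape 3 is a cubic bezier drawn with `<path>`. Its stroke #ff00ff means score at S619, F1385. After flipping Y the toolpath is (192.207,88.179) → (177.348,84.788) → (164.445,93.054) → (155.661,106.733) → (153.158,119.580) → (159.097,125.351).

Shape 4 is a rectangle drawn with `<rect>`. Its stroke #ff00ff means score at S619, F1385. After flipping Y the toolpath is (91.960,218.786) → (145.778,218.786) → (145.778,169.491) → (91.960,169.491) → (91.960,218.786), returning to the start.

G21
G90
G0 X43.835 Y183.593
M4 S619
G01 X50.400 Y174.129 F1385
G01 X55.843 Y151.773
G01 X61.252 Y126.368
G01 X67.718 Y107.756
G01 X76.328 Y105.780
M5
G0 X79.005 Y241.428
M4 S619
G01 X112.346 Y241.428 F1385
G01 X112.346 Y175.276
G01 X79.005 Y175.276
G01 X79.005 Y241.428
M5
G0 X192.207 Y88.179
M4 S619
G01 X177.348 Y84.788 F1385
G01 X164.445 Y93.054
G01 X155.661 Y106.733
G01 X153.158 Y119.580
G01 X159.097 Y125.351
M5
G0 X91.960 Y218.786
M4 S619
G01 X145.778 Y218.786 F1385
G01 X145.778 Y169.491
G01 X91.960 Y169.491
G01 X91.960 Y218.786
M5
G0 X0.000 Y0.000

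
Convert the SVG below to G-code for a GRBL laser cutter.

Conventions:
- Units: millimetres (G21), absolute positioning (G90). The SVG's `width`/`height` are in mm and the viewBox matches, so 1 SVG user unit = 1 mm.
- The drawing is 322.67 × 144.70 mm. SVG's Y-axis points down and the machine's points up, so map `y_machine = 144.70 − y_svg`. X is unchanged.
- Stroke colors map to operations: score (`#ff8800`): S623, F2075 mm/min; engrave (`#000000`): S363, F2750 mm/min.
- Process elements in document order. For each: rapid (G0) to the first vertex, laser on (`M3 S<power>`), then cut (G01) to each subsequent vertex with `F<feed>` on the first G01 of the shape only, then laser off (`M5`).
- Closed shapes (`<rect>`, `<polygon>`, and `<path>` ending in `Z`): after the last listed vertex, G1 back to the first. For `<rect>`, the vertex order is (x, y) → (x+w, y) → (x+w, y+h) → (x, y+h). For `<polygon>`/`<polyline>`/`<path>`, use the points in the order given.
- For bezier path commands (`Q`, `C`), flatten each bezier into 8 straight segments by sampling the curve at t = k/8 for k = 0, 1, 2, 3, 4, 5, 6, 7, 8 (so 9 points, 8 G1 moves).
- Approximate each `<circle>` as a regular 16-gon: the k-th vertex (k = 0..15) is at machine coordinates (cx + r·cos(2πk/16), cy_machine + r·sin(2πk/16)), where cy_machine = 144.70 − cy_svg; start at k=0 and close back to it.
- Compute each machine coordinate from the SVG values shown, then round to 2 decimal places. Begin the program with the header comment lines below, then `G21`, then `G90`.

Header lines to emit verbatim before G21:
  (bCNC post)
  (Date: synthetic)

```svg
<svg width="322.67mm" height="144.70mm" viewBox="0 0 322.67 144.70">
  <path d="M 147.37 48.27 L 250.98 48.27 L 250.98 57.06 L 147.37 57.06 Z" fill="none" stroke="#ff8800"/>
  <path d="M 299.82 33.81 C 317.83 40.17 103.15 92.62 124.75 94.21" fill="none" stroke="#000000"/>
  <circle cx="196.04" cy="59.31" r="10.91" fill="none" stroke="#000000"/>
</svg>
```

1 u = 1 mm; y_m = 144.70 − y.

[1] `<path>` rectangle, #ff8800→score S623 F2075: (147.37,96.43) → (250.98,96.43) → (250.98,87.64) → (147.37,87.64) → (147.37,96.43) (closed)

[2] `<path>` cubic bezier, #000000→engrave S363 F2750: (299.82,110.89) → (296.58,106.53) → (277.03,98.99) → (246.65,89.40) → (210.94,78.90) → (175.40,68.62) → (145.52,59.70) → (126.81,53.28) → (124.75,50.49)

[3] `<circle>` circle, #000000→engrave S363 F2750: (206.95,85.39) → (206.12,89.57) → (203.75,93.10) → (200.22,95.47) → (196.04,96.30) → (191.86,95.47) → (188.33,93.10) → (185.96,89.57) → (185.13,85.39) → (185.96,81.21) → (188.33,77.68) → (191.86,75.31) → (196.04,74.48) → (200.22,75.31) → (203.75,77.68) → (206.12,81.21) → (206.95,85.39) (closed)

(bCNC post)
(Date: synthetic)
G21
G90
G0 X147.37 Y96.43
M3 S623
G01 X250.98 Y96.43 F2075
G01 X250.98 Y87.64
G01 X147.37 Y87.64
G01 X147.37 Y96.43
M5
G0 X299.82 Y110.89
M3 S363
G01 X296.58 Y106.53 F2750
G01 X277.03 Y98.99
G01 X246.65 Y89.40
G01 X210.94 Y78.90
G01 X175.40 Y68.62
G01 X145.52 Y59.70
G01 X126.81 Y53.28
G01 X124.75 Y50.49
M5
G0 X206.95 Y85.39
M3 S363
G01 X206.12 Y89.57 F2750
G01 X203.75 Y93.10
G01 X200.22 Y95.47
G01 X196.04 Y96.30
G01 X191.86 Y95.47
G01 X188.33 Y93.10
G01 X185.96 Y89.57
G01 X185.13 Y85.39
G01 X185.96 Y81.21
G01 X188.33 Y77.68
G01 X191.86 Y75.31
G01 X196.04 Y74.48
G01 X200.22 Y75.31
G01 X203.75 Y77.68
G01 X206.12 Y81.21
G01 X206.95 Y85.39
M5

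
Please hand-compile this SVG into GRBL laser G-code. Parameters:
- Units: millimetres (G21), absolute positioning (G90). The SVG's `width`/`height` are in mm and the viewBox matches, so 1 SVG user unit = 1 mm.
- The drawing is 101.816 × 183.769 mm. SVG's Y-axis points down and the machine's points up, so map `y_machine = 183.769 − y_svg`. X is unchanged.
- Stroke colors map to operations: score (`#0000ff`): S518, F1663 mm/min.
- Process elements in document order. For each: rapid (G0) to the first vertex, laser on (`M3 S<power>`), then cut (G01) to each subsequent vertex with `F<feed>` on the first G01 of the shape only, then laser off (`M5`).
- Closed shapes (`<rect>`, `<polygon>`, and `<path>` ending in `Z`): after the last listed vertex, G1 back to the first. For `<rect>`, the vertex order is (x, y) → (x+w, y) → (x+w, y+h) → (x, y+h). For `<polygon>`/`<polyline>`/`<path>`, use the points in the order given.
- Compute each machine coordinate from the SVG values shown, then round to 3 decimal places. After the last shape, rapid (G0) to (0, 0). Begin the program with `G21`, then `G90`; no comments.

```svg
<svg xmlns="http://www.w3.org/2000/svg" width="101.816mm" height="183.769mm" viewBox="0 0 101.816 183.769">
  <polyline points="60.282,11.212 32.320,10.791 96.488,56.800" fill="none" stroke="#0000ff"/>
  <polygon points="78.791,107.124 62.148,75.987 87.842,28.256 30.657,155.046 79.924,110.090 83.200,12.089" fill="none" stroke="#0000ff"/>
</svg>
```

Since the viewBox matches the mm dimensions, user units are millimetres directly. The only transform is the Y-flip y_m = 183.769 − y_svg.

Shape 1 is a open polyline drawn with `<polyline>`. Its stroke #0000ff means score at S518, F1663. After flipping Y the toolpath is (60.282,172.557) → (32.320,172.978) → (96.488,126.969).

Shape 2 is a closed polygon drawn with `<polygon>`. Its stroke #0000ff means score at S518, F1663. After flipping Y the toolpath is (78.791,76.645) → (62.148,107.782) → (87.842,155.513) → (30.657,28.723) → (79.924,73.679) → (83.200,171.680) → (78.791,76.645), returning to the start.

G21
G90
G0 X60.282 Y172.557
M3 S518
G01 X32.320 Y172.978 F1663
G01 X96.488 Y126.969
M5
G0 X78.791 Y76.645
M3 S518
G01 X62.148 Y107.782 F1663
G01 X87.842 Y155.513
G01 X30.657 Y28.723
G01 X79.924 Y73.679
G01 X83.200 Y171.680
G01 X78.791 Y76.645
M5
G0 X0.000 Y0.000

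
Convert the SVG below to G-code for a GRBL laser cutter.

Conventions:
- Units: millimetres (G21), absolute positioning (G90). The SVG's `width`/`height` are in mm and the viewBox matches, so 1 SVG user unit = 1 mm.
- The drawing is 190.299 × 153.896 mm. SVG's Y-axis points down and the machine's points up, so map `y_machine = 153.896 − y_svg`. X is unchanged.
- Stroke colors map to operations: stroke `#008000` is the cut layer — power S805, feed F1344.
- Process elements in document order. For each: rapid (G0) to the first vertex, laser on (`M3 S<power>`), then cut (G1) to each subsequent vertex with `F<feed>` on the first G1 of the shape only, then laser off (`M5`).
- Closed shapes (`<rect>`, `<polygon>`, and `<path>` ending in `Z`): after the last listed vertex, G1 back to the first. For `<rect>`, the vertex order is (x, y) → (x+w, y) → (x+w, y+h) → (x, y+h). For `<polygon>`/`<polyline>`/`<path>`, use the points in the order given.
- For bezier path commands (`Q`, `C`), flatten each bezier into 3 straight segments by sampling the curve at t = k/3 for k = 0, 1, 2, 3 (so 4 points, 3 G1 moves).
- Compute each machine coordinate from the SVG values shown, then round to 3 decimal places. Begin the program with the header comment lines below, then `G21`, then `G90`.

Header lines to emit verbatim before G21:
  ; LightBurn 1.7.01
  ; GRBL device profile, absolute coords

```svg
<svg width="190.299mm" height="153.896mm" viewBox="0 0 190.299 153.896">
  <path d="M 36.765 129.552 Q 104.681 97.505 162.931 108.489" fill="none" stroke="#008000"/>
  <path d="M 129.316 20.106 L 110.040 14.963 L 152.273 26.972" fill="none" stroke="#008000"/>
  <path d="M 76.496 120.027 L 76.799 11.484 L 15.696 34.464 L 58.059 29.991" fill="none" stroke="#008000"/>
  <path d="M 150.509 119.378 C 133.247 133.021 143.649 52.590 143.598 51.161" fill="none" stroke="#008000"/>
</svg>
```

; LightBurn 1.7.01
; GRBL device profile, absolute coords
G21
G90
G0 X36.765 Y24.344
M3 S805
G1 X80.968 Y40.927 F1344
G1 X123.024 Y47.948
G1 X162.931 Y45.407
M5
G0 X129.316 Y133.790
M3 S805
G1 X110.040 Y138.933 F1344
G1 X152.273 Y126.924
M5
G0 X76.496 Y33.869
M3 S805
G1 X76.799 Y142.412 F1344
G1 X15.696 Y119.432
G1 X58.059 Y123.905
M5
G0 X150.509 Y34.518
M3 S805
G1 X141.057 Y45.823 F1344
G1 X141.576 Y81.382
G1 X143.598 Y102.735
M5

viewBox `0 0 190.299 153.896` with mm width/height → 1 unit = 1 mm. Flip: y_m = 153.896 − y_svg.

**Shape 1** — `<path>` quadratic bezier, stroke `#008000` → cut (S805, F1344). Control points (SVG): P0=(36.765,129.552), P1=(104.681,97.505), P2=(162.931,108.489); sampled at t=k/3. Machine vertices: (36.765,24.344) → (80.968,40.927) → (123.024,47.948) → (162.931,45.407). Open path.

**Shape 2** — `<path>` open polyline, stroke `#008000` → cut (S805, F1344). Machine vertices: (129.316,133.790) → (110.040,138.933) → (152.273,126.924). Open path.

**Shape 3** — `<path>` open polyline, stroke `#008000` → cut (S805, F1344). Machine vertices: (76.496,33.869) → (76.799,142.412) → (15.696,119.432) → (58.059,123.905). Open path.

**Shape 4** — `<path>` cubic bezier, stroke `#008000` → cut (S805, F1344). Control points (SVG): P0=(150.509,119.378), P1=(133.247,133.021), P2=(143.649,52.590), P3=(143.598,51.161); sampled at t=k/3. Machine vertices: (150.509,34.518) → (141.057,45.823) → (141.576,81.382) → (143.598,102.735). Open path.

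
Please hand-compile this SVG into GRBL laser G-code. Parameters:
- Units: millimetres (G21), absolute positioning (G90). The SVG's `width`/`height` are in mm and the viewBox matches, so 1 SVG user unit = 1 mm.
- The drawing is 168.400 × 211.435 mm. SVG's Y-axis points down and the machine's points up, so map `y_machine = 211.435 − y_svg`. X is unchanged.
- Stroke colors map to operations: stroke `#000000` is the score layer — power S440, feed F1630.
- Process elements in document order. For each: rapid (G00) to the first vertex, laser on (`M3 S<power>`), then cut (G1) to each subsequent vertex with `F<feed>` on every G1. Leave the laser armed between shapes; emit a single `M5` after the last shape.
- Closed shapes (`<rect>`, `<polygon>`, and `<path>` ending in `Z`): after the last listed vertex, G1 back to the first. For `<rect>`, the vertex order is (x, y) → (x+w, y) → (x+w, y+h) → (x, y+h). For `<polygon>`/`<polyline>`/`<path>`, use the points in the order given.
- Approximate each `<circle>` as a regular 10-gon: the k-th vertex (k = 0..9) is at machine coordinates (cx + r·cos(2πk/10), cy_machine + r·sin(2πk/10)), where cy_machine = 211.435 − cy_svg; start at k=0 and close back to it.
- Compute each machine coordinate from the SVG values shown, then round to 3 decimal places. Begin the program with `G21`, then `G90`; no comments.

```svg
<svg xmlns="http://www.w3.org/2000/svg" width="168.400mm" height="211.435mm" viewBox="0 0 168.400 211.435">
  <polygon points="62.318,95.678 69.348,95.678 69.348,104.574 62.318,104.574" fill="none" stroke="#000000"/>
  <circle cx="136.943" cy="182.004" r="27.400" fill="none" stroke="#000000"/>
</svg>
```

G21
G90
G00 X62.318 Y115.757
M3 S440
G1 X69.348 Y115.757 F1630
G1 X69.348 Y106.861 F1630
G1 X62.318 Y106.861 F1630
G1 X62.318 Y115.757 F1630
G00 X164.343 Y29.431
M3 S440
G1 X159.110 Y45.536 F1630
G1 X145.410 Y55.490 F1630
G1 X128.476 Y55.490 F1630
G1 X114.776 Y45.536 F1630
G1 X109.543 Y29.431 F1630
G1 X114.776 Y13.326 F1630
G1 X128.476 Y3.372 F1630
G1 X145.410 Y3.372 F1630
G1 X159.110 Y13.326 F1630
G1 X164.343 Y29.431 F1630
M5

viewBox `0 0 168.400 211.435` with mm width/height → 1 unit = 1 mm. Flip: y_m = 211.435 − y_svg.

**Shape 1** — `<polygon>` rectangle, stroke `#000000` → score (S440, F1630). Machine vertices: (62.318,115.757) → (69.348,115.757) → (69.348,106.861) → (62.318,106.861) → (62.318,115.757). Closed: final G1 returns to the first vertex.

**Shape 2** — `<circle>` circle, stroke `#000000` → score (S440, F1630). Machine vertices: (164.343,29.431) → (159.110,45.536) → (145.410,55.490) → (128.476,55.490) → (114.776,45.536) → (109.543,29.431) → (114.776,13.326) → (128.476,3.372) → (145.410,3.372) → (159.110,13.326) → (164.343,29.431). Closed: final G1 returns to the first vertex.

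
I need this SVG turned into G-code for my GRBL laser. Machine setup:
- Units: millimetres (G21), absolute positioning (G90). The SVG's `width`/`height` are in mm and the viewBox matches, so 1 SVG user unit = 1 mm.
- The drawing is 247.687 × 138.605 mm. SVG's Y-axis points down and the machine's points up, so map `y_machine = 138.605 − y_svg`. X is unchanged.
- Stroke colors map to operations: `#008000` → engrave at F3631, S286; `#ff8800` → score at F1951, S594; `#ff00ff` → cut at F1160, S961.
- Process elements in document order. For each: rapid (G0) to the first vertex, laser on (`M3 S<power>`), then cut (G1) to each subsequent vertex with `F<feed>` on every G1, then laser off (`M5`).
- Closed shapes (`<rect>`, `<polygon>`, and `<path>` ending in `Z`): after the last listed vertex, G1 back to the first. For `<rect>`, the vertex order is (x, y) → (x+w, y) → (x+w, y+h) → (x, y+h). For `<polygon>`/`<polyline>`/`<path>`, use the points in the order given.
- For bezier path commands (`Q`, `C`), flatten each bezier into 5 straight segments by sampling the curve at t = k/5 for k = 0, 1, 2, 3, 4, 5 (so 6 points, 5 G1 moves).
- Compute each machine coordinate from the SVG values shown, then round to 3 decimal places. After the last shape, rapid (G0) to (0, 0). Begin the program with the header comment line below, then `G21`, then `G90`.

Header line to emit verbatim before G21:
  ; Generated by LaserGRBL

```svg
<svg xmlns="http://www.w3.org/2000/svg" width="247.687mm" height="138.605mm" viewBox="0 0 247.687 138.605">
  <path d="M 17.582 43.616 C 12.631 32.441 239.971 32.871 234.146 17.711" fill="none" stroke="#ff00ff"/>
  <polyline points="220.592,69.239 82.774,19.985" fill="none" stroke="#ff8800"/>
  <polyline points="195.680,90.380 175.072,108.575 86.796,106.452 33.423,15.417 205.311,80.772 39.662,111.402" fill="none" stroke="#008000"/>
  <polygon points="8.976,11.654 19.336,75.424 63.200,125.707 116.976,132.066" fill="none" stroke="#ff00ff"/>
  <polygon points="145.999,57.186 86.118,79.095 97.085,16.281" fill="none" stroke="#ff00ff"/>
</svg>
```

; Generated by LaserGRBL
G21
G90
G0 X17.582 Y94.989
M3 S961
G1 X38.763 Y100.519 F1160
G1 X93.351 Y104.569 F1160
G1 X159.006 Y108.445 F1160
G1 X213.385 Y113.451 F1160
G1 X234.146 Y120.894 F1160
M5
G0 X220.592 Y69.366
M3 S594
G1 X82.774 Y118.620 F1951
M5
G0 X195.680 Y48.225
M3 S286
G1 X175.072 Y30.030 F3631
G1 X86.796 Y32.153 F3631
G1 X33.423 Y123.188 F3631
G1 X205.311 Y57.833 F3631
G1 X39.662 Y27.203 F3631
M5
G0 X8.976 Y126.951
M3 S961
G1 X19.336 Y63.181 F1160
G1 X63.200 Y12.898 F1160
G1 X116.976 Y6.539 F1160
G1 X8.976 Y126.951 F1160
M5
G0 X145.999 Y81.419
M3 S961
G1 X86.118 Y59.510 F1160
G1 X97.085 Y122.324 F1160
G1 X145.999 Y81.419 F1160
M5
G0 X0.000 Y0.000

Since the viewBox matches the mm dimensions, user units are millimetres directly. The only transform is the Y-flip y_m = 138.605 − y_svg.

Shape 1 is a cubic bezier drawn with `<path>`. Its stroke #ff00ff means cut at S961, F1160. After flipping Y the toolpath is (17.582,94.989) → (38.763,100.519) → (93.351,104.569) → (159.006,108.445) → (213.385,113.451) → (234.146,120.894).

Shape 2 is a line segment drawn with `<polyline>`. Its stroke #ff8800 means score at S594, F1951. After flipping Y the toolpath is (220.592,69.366) → (82.774,118.620).

Shape 3 is a open polyline drawn with `<polyline>`. Its stroke #008000 means engrave at S286, F3631. After flipping Y the toolpath is (195.680,48.225) → (175.072,30.030) → (86.796,32.153) → (33.423,123.188) → (205.311,57.833) → (39.662,27.203).

Shape 4 is a closed polygon drawn with `<polygon>`. Its stroke #ff00ff means cut at S961, F1160. After flipping Y the toolpath is (8.976,126.951) → (19.336,63.181) → (63.200,12.898) → (116.976,6.539) → (8.976,126.951), returning to the start.

Shape 5 is a regular polygon drawn with `<polygon>`. Its stroke #ff00ff means cut at S961, F1160. After flipping Y the toolpath is (145.999,81.419) → (86.118,59.510) → (97.085,122.324) → (145.999,81.419), returning to the start.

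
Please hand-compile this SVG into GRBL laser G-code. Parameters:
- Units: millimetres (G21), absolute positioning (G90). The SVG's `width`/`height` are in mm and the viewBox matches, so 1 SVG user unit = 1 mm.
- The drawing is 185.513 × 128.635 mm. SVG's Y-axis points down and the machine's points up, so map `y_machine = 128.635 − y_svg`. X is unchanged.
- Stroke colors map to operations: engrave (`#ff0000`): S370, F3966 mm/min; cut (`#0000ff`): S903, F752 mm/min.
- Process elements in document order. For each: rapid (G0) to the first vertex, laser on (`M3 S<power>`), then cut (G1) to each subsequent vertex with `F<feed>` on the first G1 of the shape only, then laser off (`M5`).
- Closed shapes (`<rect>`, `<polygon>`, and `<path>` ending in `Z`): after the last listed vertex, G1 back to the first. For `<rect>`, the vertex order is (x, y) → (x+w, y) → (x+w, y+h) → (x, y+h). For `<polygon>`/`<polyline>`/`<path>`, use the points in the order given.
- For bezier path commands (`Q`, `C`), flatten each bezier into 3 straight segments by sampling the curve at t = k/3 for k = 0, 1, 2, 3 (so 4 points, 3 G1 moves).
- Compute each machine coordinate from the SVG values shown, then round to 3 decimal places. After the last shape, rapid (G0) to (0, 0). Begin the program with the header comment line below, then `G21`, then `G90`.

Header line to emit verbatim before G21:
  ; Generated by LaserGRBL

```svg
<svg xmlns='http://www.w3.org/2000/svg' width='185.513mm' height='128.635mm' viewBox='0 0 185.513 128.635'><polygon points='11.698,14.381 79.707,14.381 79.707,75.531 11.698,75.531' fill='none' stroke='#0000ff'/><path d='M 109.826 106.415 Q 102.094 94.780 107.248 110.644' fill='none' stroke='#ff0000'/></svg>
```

; Generated by LaserGRBL
G21
G90
G0 X11.698 Y114.254
M3 S903
G1 X79.707 Y114.254 F752
G1 X79.707 Y53.104
G1 X11.698 Y53.104
G1 X11.698 Y114.254
M5
G0 X109.826 Y22.220
M3 S370
G1 X106.103 Y26.921 F3966
G1 X105.244 Y25.512
G1 X107.248 Y17.991
M5
G0 X0.000 Y0.000

Since the viewBox matches the mm dimensions, user units are millimetres directly. The only transform is the Y-flip y_m = 128.635 − y_svg.

Shape 1 is a rectangle drawn with `<polygon>`. Its stroke #0000ff means cut at S903, F752. After flipping Y the toolpath is (11.698,114.254) → (79.707,114.254) → (79.707,53.104) → (11.698,53.104) → (11.698,114.254), returning to the start.

Shape 2 is a quadratic bezier drawn with `<path>`. Its stroke #ff0000 means engrave at S370, F3966. After flipping Y the toolpath is (109.826,22.220) → (106.103,26.921) → (105.244,25.512) → (107.248,17.991).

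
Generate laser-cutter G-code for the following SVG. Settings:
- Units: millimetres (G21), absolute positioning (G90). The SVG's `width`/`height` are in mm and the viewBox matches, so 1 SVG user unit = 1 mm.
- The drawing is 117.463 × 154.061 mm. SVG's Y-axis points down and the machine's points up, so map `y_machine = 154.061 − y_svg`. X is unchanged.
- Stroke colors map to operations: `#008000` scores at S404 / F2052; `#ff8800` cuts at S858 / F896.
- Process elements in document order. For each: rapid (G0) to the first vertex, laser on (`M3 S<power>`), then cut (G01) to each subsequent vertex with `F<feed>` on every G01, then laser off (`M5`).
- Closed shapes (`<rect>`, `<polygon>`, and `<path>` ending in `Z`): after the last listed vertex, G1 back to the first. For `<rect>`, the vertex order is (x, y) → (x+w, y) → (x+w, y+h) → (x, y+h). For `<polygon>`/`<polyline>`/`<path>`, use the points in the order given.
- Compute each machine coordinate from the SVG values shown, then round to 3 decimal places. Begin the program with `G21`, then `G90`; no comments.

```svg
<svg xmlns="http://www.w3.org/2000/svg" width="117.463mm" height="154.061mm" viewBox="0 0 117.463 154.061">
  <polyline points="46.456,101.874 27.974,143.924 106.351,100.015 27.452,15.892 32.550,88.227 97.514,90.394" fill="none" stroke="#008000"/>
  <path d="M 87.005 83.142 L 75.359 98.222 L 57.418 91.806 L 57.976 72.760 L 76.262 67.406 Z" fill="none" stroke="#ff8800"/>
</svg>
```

1 u = 1 mm; y_m = 154.061 − y.

[1] `<polyline>` open polyline, #008000→score S404 F2052: (46.456,52.187) → (27.974,10.137) → (106.351,54.046) → (27.452,138.169) → (32.550,65.834) → (97.514,63.667)

[2] `<path>` regular polygon, #ff8800→cut S858 F896: (87.005,70.919) → (75.359,55.839) → (57.418,62.255) → (57.976,81.301) → (76.262,86.655) → (87.005,70.919) (closed)

G21
G90
G0 X46.456 Y52.187
M3 S404
G01 X27.974 Y10.137 F2052
G01 X106.351 Y54.046 F2052
G01 X27.452 Y138.169 F2052
G01 X32.550 Y65.834 F2052
G01 X97.514 Y63.667 F2052
M5
G0 X87.005 Y70.919
M3 S858
G01 X75.359 Y55.839 F896
G01 X57.418 Y62.255 F896
G01 X57.976 Y81.301 F896
G01 X76.262 Y86.655 F896
G01 X87.005 Y70.919 F896
M5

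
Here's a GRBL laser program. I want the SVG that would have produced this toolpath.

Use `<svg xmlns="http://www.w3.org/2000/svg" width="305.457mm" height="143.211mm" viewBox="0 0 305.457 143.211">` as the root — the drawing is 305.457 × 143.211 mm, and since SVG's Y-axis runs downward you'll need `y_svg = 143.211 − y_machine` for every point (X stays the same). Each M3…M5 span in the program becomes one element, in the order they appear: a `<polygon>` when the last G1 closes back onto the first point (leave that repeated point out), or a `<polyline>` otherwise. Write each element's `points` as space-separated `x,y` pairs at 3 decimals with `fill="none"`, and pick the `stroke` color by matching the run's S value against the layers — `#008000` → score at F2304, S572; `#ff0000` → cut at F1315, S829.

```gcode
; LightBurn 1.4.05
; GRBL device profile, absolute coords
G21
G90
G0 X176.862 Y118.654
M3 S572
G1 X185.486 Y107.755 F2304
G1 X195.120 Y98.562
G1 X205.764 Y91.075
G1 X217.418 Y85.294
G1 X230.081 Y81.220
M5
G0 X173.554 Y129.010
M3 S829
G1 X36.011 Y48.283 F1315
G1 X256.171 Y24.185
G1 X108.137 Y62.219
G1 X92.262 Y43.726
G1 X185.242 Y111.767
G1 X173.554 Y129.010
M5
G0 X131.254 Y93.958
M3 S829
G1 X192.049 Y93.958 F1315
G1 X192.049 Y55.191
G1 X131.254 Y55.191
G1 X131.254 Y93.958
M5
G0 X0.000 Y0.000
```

<svg xmlns="http://www.w3.org/2000/svg" width="305.457mm" height="143.211mm" viewBox="0 0 305.457 143.211">
  <polyline points="176.862,24.557 185.486,35.456 195.120,44.649 205.764,52.136 217.418,57.917 230.081,61.991" fill="none" stroke="#008000"/>
  <polygon points="173.554,14.201 36.011,94.928 256.171,119.026 108.137,80.992 92.262,99.485 185.242,31.444" fill="none" stroke="#ff0000"/>
  <polygon points="131.254,49.253 192.049,49.253 192.049,88.020 131.254,88.020" fill="none" stroke="#ff0000"/>
</svg>

Each laser-on run becomes one SVG element. Flip Y back into SVG space with y_svg = 143.211 − y_machine.

Run 1: the run's S572 means `#008000` (score). The run is open, so emit a `<polyline>` with points (Y-flipped): 176.862,24.557 185.486,35.456 195.120,44.649 205.764,52.136 217.418,57.917 230.081,61.991.

Run 2: the run's S829 means `#ff0000` (cut). The run returns to its start, so emit a `<polygon>` with points (Y-flipped): 173.554,14.201 36.011,94.928 256.171,119.026 108.137,80.992 92.262,99.485 185.242,31.444.

Run 3: power S829 maps to stroke `#ff0000` (cut). The run returns to its start, so emit a `<polygon>` with points (Y-flipped): 131.254,49.253 192.049,49.253 192.049,88.020 131.254,88.020.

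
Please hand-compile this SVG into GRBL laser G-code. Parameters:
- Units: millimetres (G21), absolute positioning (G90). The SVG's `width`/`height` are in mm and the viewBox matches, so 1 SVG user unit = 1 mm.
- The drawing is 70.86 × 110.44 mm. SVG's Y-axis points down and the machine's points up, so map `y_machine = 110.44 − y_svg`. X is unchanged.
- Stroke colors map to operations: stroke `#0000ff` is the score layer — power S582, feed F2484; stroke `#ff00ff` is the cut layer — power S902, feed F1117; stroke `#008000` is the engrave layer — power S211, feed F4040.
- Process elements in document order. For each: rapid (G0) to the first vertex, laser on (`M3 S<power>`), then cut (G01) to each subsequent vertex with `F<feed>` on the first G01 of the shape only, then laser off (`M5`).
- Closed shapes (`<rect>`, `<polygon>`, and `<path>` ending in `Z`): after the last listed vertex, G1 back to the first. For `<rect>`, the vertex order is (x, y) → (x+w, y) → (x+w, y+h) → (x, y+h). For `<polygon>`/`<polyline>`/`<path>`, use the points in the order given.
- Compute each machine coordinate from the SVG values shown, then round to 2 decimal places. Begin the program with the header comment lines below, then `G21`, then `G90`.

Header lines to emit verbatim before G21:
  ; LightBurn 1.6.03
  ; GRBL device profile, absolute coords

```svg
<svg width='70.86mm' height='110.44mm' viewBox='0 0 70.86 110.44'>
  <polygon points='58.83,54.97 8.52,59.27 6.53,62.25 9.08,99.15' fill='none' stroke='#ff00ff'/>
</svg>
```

viewBox `0 0 70.86 110.44` with mm width/height → 1 unit = 1 mm. Flip: y_m = 110.44 − y_svg.

**Shape 1** — `<polygon>` closed polygon, stroke `#ff00ff` → cut (S902, F1117). Machine vertices: (58.83,55.47) → (8.52,51.17) → (6.53,48.19) → (9.08,11.29) → (58.83,55.47). Closed: final G1 returns to the first vertex.

; LightBurn 1.6.03
; GRBL device profile, absolute coords
G21
G90
G0 X58.83 Y55.47
M3 S902
G01 X8.52 Y51.17 F1117
G01 X6.53 Y48.19
G01 X9.08 Y11.29
G01 X58.83 Y55.47
M5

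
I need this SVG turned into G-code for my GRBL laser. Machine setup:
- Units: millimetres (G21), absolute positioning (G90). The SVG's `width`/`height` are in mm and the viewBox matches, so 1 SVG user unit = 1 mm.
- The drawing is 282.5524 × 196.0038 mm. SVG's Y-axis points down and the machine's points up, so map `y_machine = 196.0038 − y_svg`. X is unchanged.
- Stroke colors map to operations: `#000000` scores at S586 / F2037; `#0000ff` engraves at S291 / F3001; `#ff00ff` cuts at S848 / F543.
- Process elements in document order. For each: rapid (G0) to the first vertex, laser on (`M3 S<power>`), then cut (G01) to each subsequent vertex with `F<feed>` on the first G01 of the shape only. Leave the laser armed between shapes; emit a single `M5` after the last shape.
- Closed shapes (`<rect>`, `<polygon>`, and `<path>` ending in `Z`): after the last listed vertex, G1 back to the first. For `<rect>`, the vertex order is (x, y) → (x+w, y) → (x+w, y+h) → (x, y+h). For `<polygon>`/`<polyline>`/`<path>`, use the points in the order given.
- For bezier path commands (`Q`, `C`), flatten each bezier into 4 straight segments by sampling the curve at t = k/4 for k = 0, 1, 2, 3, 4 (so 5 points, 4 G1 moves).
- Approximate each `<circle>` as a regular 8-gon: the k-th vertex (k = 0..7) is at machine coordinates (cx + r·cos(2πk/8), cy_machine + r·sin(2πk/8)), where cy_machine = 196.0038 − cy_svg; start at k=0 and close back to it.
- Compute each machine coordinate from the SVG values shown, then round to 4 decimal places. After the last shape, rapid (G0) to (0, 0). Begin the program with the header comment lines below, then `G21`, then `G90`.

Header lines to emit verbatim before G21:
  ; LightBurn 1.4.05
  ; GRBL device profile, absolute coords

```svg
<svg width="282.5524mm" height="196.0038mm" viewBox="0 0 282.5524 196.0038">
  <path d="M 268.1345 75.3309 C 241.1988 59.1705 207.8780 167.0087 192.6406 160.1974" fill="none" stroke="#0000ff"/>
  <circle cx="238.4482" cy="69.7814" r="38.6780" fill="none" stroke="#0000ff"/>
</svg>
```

; LightBurn 1.4.05
; GRBL device profile, absolute coords
G21
G90
G0 X268.1345 Y120.6729
M3 S291
G01 X247.1178 Y113.2723 F3001
G01 X226.0007 Y81.7456
G01 X207.0770 Y48.4658
G01 X192.6406 Y35.8064
G0 X277.1262 Y126.2224
M3 S291
G01 X265.7977 Y153.5719 F3001
G01 X238.4482 Y164.9004
G01 X211.0987 Y153.5719
G01 X199.7702 Y126.2224
G01 X211.0987 Y98.8729
G01 X238.4482 Y87.5444
G01 X265.7977 Y98.8729
G01 X277.1262 Y126.2224
M5
G0 X0.0000 Y0.0000

viewBox `0 0 282.5524 196.0038` with mm width/height → 1 unit = 1 mm. Flip: y_m = 196.0038 − y_svg.

**Shape 1** — `<path>` cubic bezier, stroke `#0000ff` → engrave (S291, F3001). Control points (SVG): P0=(268.1345,75.3309), P1=(241.1988,59.1705), P2=(207.8780,167.0087), P3=(192.6406,160.1974); sampled at t=k/4. Machine vertices: (268.1345,120.6729) → (247.1178,113.2723) → (226.0007,81.7456) → (207.0770,48.4658) → (192.6406,35.8064). Open path.

**Shape 2** — `<circle>` circle, stroke `#0000ff` → engrave (S291, F3001). Machine vertices: (277.1262,126.2224) → (265.7977,153.5719) → (238.4482,164.9004) → (211.0987,153.5719) → (199.7702,126.2224) → (211.0987,98.8729) → (238.4482,87.5444) → (265.7977,98.8729) → (277.1262,126.2224). Closed: final G1 returns to the first vertex.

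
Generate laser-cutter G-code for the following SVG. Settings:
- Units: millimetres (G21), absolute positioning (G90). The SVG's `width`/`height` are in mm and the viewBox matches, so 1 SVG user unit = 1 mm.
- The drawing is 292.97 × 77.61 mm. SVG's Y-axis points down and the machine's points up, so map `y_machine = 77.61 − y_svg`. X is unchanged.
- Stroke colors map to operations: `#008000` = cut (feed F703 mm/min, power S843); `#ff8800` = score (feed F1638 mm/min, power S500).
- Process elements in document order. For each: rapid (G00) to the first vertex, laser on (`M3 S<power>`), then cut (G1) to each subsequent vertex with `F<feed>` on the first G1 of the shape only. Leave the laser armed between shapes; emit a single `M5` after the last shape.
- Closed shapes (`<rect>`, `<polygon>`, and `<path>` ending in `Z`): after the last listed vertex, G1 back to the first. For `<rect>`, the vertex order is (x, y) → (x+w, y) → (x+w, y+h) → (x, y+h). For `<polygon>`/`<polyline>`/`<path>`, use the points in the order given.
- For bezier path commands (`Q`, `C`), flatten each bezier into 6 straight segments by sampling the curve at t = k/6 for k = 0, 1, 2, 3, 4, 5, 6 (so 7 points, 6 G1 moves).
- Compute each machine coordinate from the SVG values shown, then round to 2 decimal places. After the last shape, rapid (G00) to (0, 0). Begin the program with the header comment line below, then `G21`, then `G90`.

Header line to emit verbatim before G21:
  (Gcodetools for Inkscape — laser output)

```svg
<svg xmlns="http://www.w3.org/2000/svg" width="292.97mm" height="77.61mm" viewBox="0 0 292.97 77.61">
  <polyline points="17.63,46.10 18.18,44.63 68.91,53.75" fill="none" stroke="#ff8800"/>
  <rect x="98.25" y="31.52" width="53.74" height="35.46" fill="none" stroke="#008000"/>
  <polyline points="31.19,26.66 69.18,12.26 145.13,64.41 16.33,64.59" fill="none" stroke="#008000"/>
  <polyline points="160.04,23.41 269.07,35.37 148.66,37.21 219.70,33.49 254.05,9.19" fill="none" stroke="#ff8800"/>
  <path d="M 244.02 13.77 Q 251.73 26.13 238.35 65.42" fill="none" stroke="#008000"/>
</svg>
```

Since the viewBox matches the mm dimensions, user units are millimetres directly. The only transform is the Y-flip y_m = 77.61 − y_svg.

Shape 1 is a open polyline drawn with `<polyline>`. Its stroke #ff8800 means score at S500, F1638. After flipping Y the toolpath is (17.63,31.51) → (18.18,32.98) → (68.91,23.86).

Shape 2 is a rectangle drawn with `<rect>`. Its stroke #008000 means cut at S843, F703. After flipping Y the toolpath is (98.25,46.09) → (151.99,46.09) → (151.99,10.63) → (98.25,10.63) → (98.25,46.09), returning to the start.

Shape 3 is a open polyline drawn with `<polyline>`. Its stroke #008000 means cut at S843, F703. After flipping Y the toolpath is (31.19,50.95) → (69.18,65.35) → (145.13,13.20) → (16.33,13.02).

Shape 4 is a open polyline drawn with `<polyline>`. Its stroke #ff8800 means score at S500, F1638. After flipping Y the toolpath is (160.04,54.20) → (269.07,42.24) → (148.66,40.40) → (219.70,44.12) → (254.05,68.42).

Shape 5 is a quadratic bezier drawn with `<path>`. Its stroke #008000 means cut at S843, F703. After flipping Y the toolpath is (244.02,63.84) → (246.00,58.97) → (246.82,52.61) → (246.46,44.75) → (244.93,35.39) → (242.22,24.54) → (238.35,12.19).

(Gcodetools for Inkscape — laser output)
G21
G90
G00 X17.63 Y31.51
M3 S500
G1 X18.18 Y32.98 F1638
G1 X68.91 Y23.86
G00 X98.25 Y46.09
M3 S843
G1 X151.99 Y46.09 F703
G1 X151.99 Y10.63
G1 X98.25 Y10.63
G1 X98.25 Y46.09
G00 X31.19 Y50.95
M3 S843
G1 X69.18 Y65.35 F703
G1 X145.13 Y13.20
G1 X16.33 Y13.02
G00 X160.04 Y54.20
M3 S500
G1 X269.07 Y42.24 F1638
G1 X148.66 Y40.40
G1 X219.70 Y44.12
G1 X254.05 Y68.42
G00 X244.02 Y63.84
M3 S843
G1 X246.00 Y58.97 F703
G1 X246.82 Y52.61
G1 X246.46 Y44.75
G1 X244.93 Y35.39
G1 X242.22 Y24.54
G1 X238.35 Y12.19
M5
G00 X0.00 Y0.00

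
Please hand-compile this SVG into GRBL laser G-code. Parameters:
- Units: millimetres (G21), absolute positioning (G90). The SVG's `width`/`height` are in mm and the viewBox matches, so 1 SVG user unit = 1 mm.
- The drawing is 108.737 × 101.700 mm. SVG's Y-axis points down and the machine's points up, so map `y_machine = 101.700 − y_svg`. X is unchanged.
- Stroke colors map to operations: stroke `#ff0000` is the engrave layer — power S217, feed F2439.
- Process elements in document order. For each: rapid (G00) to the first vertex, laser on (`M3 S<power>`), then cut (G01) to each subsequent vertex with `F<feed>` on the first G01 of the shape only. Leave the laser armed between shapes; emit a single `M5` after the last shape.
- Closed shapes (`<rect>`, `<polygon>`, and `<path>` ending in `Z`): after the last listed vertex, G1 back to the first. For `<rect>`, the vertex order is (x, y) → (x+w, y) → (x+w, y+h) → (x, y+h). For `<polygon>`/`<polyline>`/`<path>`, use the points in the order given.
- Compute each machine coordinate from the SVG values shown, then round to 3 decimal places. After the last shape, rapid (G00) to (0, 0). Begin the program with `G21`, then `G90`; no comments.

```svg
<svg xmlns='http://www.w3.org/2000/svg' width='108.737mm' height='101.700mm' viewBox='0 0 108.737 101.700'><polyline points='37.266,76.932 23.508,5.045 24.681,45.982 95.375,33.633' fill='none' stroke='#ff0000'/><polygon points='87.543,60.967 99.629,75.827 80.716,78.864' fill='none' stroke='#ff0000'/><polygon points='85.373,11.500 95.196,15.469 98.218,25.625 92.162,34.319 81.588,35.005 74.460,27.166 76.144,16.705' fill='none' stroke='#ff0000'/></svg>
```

G21
G90
G00 X37.266 Y24.768
M3 S217
G01 X23.508 Y96.655 F2439
G01 X24.681 Y55.718
G01 X95.375 Y68.067
G00 X87.543 Y40.733
M3 S217
G01 X99.629 Y25.873 F2439
G01 X80.716 Y22.836
G01 X87.543 Y40.733
G00 X85.373 Y90.200
M3 S217
G01 X95.196 Y86.231 F2439
G01 X98.218 Y76.075
G01 X92.162 Y67.381
G01 X81.588 Y66.695
G01 X74.460 Y74.534
G01 X76.144 Y84.995
G01 X85.373 Y90.200
M5
G00 X0.000 Y0.000

viewBox `0 0 108.737 101.700` with mm width/height → 1 unit = 1 mm. Flip: y_m = 101.700 − y_svg.

**Shape 1** — `<polyline>` open polyline, stroke `#ff0000` → engrave (S217, F2439). Machine vertices: (37.266,24.768) → (23.508,96.655) → (24.681,55.718) → (95.375,68.067). Open path.

**Shape 2** — `<polygon>` regular polygon, stroke `#ff0000` → engrave (S217, F2439). Machine vertices: (87.543,40.733) → (99.629,25.873) → (80.716,22.836) → (87.543,40.733). Closed: final G1 returns to the first vertex.

**Shape 3** — `<polygon>` regular polygon, stroke `#ff0000` → engrave (S217, F2439). Machine vertices: (85.373,90.200) → (95.196,86.231) → (98.218,76.075) → (92.162,67.381) → (81.588,66.695) → (74.460,74.534) → (76.144,84.995) → (85.373,90.200). Closed: final G1 returns to the first vertex.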